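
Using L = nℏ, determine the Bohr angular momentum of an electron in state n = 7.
7.38e-34 J·s (or 7ℏ)

In the Bohr model, angular momentum is quantized:
L = nℏ

where ℏ = h/(2π) = 1.0546e-34 J·s

For n = 7:
L = 7 × 1.0546e-34 J·s
L = 7.38e-34 J·s

This can also be written as L = 7ℏ.
The angular momentum is an integer multiple of the reduced Planck constant.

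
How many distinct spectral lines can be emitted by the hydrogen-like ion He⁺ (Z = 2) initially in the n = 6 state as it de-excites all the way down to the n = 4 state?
3

The electron can occupy levels n = 4, 5, ..., 6 during de-excitation — that is m = 6 - 4 + 1 = 3 distinct levels.

The number of distinct spectral lines equals the number of ways to choose 2 of these m levels (each pair gives one possible emission transition):

Number of lines = m(m-1)/2 = 3×2/2 = 3

These correspond to all possible transitions between the 3 levels:
6 → 5, 6 → 4, 5 → 4

Each transition produces a photon with a unique energy (and thus wavelength). This count does not depend on Z.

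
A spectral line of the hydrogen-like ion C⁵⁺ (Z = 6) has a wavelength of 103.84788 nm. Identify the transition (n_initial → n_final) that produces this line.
n = 8 → n = 5

First, find the photon energy from the wavelength (hc = 1239.84 eV·nm):
E = hc/λ = 1239.84 eV·nm / 103.84788 nm = 11.939002 eV

The energy levels of C⁵⁺ satisfy E_n = -13.6057 × 6² / n² eV, so an emission n_i → n_f releases
ΔE = 13.6057 × 6² × (1/n_f² − 1/n_i²) eV.

Setting ΔE equal to the photon energy:
1/n_f² − 1/n_i² = 11.939002 / (13.6057 × 6²) = 0.024375001

Since 1/n_i² must be positive, we need 1/n_f² > 0.024375001, i.e. n_f ≤ 6. For each allowed n_f, solve n_i = (1/n_f² − 0.024375001)^(−1/2) and check whether it is a whole number:
  n_f = 1: 1/n_i² = 1.000000000 − 0.024375001 = 0.975624999 → n_i = 1.012  (not an integer) ✗
  n_f = 2: 1/n_i² = 0.250000000 − 0.024375001 = 0.225624999 → n_i = 2.105  (not an integer) ✗
  n_f = 3: 1/n_i² = 0.111111111 − 0.024375001 = 0.086736110 → n_i = 3.395  (not an integer) ✗
  n_f = 4: 1/n_i² = 0.062500000 − 0.024375001 = 0.038124999 → n_i = 5.121  (not an integer) ✗
  n_f = 5: 1/n_i² = 0.040000000 − 0.024375001 = 0.015624999 → n_i = 8.000  → integer, n_i = 8 ✓
  n_f = 6: 1/n_i² = 0.027777778 − 0.024375001 = 0.003402777 → n_i = 17.143  (not an integer) ✗

Only n_f = 5 gives an integer upper level, n_i = 8.

The transition is from n = 8 to n = 5 (emission).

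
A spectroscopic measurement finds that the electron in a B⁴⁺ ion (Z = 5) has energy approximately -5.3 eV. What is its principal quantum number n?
n = 8

The exact energy levels follow E_n = -13.6057 Z² / n² eV with Z = 5.

The measured value (-5.3 eV) is reported to only 2 significant figures, so we must test candidate n values and see which one matches to that precision.

Candidate energies:
  n = 6:  E = -13.6057 × 5² / 6² = -9.44840 eV
  n = 7:  E = -13.6057 × 5² / 7² = -6.94168 eV
  n = 8:  E = -13.6057 × 5² / 8² = -5.31473 eV  ← matches
  n = 9:  E = -13.6057 × 5² / 9² = -4.19929 eV
  n = 10:  E = -13.6057 × 5² / 10² = -3.40143 eV

Checking against the measurement of -5.3 eV (2 sig figs), only n = 8 agrees:
E_8 = -5.31473 eV, which rounds to -5.3 eV ✓

Therefore n = 8.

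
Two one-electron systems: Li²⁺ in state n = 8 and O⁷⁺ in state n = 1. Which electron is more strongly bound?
O⁷⁺ at n = 1 (E = -870.76 eV)

Using E_n = -13.6057 Z² / n² eV:

Li²⁺ (Z = 3) at n = 8:
E = -13.6057 × 3² / 8² = -13.6057 × 9 / 64 = -1.91330 eV

O⁷⁺ (Z = 8) at n = 1:
E = -13.6057 × 8² / 1² = -13.6057 × 64 / 1 = -870.76480 eV

Since -870.76480 eV < -1.91330 eV,
O⁷⁺ at n = 1 is more tightly bound (requires more energy to ionize).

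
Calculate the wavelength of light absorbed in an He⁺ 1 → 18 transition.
22.852160 nm

First, find the transition energy using E_n = -13.6057 Z² / n² eV:
E_1 = -13.6057 × 2² / 1² = -54.42280000 eV
E_18 = -13.6057 × 2² / 18² = -0.16797160 eV

Photon energy: |ΔE| = |E_18 - E_1| = 54.25482840 eV

Convert to wavelength using E = hc/λ with hc = 1239.84 eV·nm:
λ = hc/E = 1239.84 eV·nm / 54.25482840 eV
λ = 22.852160 nm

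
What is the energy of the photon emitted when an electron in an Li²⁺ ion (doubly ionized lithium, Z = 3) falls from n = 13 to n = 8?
1.188738 eV

The energy levels are E_n = -13.6057 Z² eV / n².

Energy at n = 13: E_13 = -13.6057 × 3² / 13² = -0.724563905 eV
Energy at n = 8: E_8 = -13.6057 × 3² / 8² = -1.913301563 eV

For emission (electron falling to lower state), the photon energy is:
E_photon = E_13 - E_8 = |-0.724563905 - (-1.913301563)|
E_photon = 1.188738 eV

This energy is carried away by the emitted photon.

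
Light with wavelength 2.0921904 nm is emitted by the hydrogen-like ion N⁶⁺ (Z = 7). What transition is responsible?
n = 3 → n = 1

First, find the photon energy from the wavelength (hc = 1239.84 eV·nm):
E = hc/λ = 1239.84 eV·nm / 2.0921904 nm = 592.60381 eV

The energy levels of N⁶⁺ satisfy E_n = -13.6057 × 7² / n² eV, so an emission n_i → n_f releases
ΔE = 13.6057 × 7² × (1/n_f² − 1/n_i²) eV.

Setting ΔE equal to the photon energy:
1/n_f² − 1/n_i² = 592.60381 / (13.6057 × 7²) = 0.88888887

Since 1/n_i² must be positive, we need 1/n_f² > 0.88888887, i.e. n_f ≤ 1. For each allowed n_f, solve n_i = (1/n_f² − 0.88888887)^(−1/2) and check whether it is a whole number:
  n_f = 1: 1/n_i² = 1.00000000 − 0.88888887 = 0.11111113 → n_i = 3.000  → integer, n_i = 3 ✓

Only n_f = 1 gives an integer upper level, n_i = 3.

The transition is from n = 3 to n = 1 (emission).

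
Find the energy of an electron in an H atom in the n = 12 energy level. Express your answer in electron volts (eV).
-0.09448 eV

The energy levels of a hydrogen-like atom are given by:
E_n = -13.6057 eV / n²

For n = 12:
E_12 = -13.6057 eV / 12²
E_12 = -13.6057 eV / 144
E_12 = -0.09448 eV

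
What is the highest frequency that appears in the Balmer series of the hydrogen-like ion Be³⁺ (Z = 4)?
1.316e+16 Hz

The series limit corresponds to the transition from n = ∞ to n = 2.
This is the highest energy (shortest wavelength) transition in the Balmer series.

E_∞ = 0 eV
E_2 = -13.6057 × 4² / 2² = -54.42280 eV

Energy at series limit:
ΔE = E_∞ - E_2 = 0 - (-54.42280) = 54.42280 eV
E = 54.42280 eV × (1.602177 × 10⁻¹⁹ J/eV) = 8.71950e-18 J
f = E/h = 8.71950e-18 J / (6.62607 × 10⁻³⁴ J·s) = 1.316e+16 Hz

This energy equals the ionization energy from the n = 2 state of Be³⁺.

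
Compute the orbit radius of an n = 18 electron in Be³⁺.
4.286335 nm (or 42.863354 Å)

The Bohr radius formula is:
r_n = n² a₀ / Z

where a₀ = 0.052917721 nm is the Bohr radius.

For Be³⁺ (Z = 4) at n = 18:
r_18 = 18² × 0.052917721 nm / 4
r_18 = 324 × 0.052917721 nm / 4
r_18 = 17.1453416 nm / 4
r_18 = 4.286335 nm

The electron orbits at approximately 4.286335 nm from the nucleus.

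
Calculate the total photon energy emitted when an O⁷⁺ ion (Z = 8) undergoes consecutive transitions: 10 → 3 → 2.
208.983552 eV

The energy levels of O⁷⁺ are E_n = -13.6057 × 8² / n² eV.

First transition (10 → 3):
ΔE₁ = |E_3 - E_10|
ΔE₁ = |-96.751644444444 - (-8.707648000000)| = 88.043996444 eV

Second transition (3 → 2):
ΔE₂ = |E_2 - E_3|
ΔE₂ = |-217.691200000000 - (-96.751644444444)| = 120.939555556 eV

Total energy released:
E_total = ΔE₁ + ΔE₂ = 88.043996444 + 120.939555556 = 208.983552 eV

Note: This equals the direct transition 10 → 2: 208.983552 eV ✓
Energy is conserved regardless of the path taken.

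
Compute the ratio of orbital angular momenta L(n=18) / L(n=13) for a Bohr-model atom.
1.38462

In the Bohr model, L_n = nℏ, so the ratio is purely the ratio of quantum numbers:

L_18/L_13 = 18ℏ / 13ℏ = 18/13 = 1.38462

The angular momentum scales linearly with n.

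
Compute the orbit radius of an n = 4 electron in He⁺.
0.4233 nm (or 4.2334 Å)

The Bohr radius formula is:
r_n = n² a₀ / Z

where a₀ = 0.0529177 nm is the Bohr radius.

For He⁺ (Z = 2) at n = 4:
r_4 = 4² × 0.0529177 nm / 2
r_4 = 16 × 0.0529177 nm / 2
r_4 = 0.84668 nm / 2
r_4 = 0.4233 nm

The electron orbits at approximately 0.4233 nm from the nucleus.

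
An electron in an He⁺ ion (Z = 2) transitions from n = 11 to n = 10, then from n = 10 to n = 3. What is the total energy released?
5.597203 eV

The energy levels of He⁺ are E_n = -13.6057 × 2² / n² eV.

First transition (11 → 10):
ΔE₁ = |E_10 - E_11|
ΔE₁ = |-0.544228000000 - (-0.449775206612)| = 0.094452793 eV

Second transition (10 → 3):
ΔE₂ = |E_3 - E_10|
ΔE₂ = |-6.046977777778 - (-0.544228000000)| = 5.502749778 eV

Total energy released:
E_total = ΔE₁ + ΔE₂ = 0.094452793 + 5.502749778 = 5.597203 eV

Note: This equals the direct transition 11 → 3: 5.597203 eV ✓
Energy is conserved regardless of the path taken.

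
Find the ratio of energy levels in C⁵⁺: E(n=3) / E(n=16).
28.44444

Using E_n = -13.6057 Z² / n² eV with Z = 6:

E_3 = -13.6057 × 6² / 3² = -489.8052 / 9 = -54.42280000000 eV
E_16 = -13.6057 × 6² / 16² = -489.8052 / 256 = -1.91330156250 eV

The ratio is:
E_3/E_16 = (-54.42280000000) / (-1.91330156250)
E_3/E_16 = (-489.8052/9) / (-489.8052/256)
E_3/E_16 = 256/9
E_3/E_16 = 28.44444
(Note: the Z² factors cancel in the ratio.)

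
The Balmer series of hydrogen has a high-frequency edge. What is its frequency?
8.22e+14 Hz

The series limit corresponds to the transition from n = ∞ to n = 2.
This is the highest energy (shortest wavelength) transition in the Balmer series.

E_∞ = 0 eV
E_2 = -13.6057 / 2² = -3.4014250 eV

Energy at series limit:
ΔE = E_∞ - E_2 = 0 - (-3.4014250) = 3.4014250 eV
E = 3.4014250 eV × (1.602177 × 10⁻¹⁹ J/eV) = 5.4497e-19 J
f = E/h = 5.4497e-19 J / (6.62607 × 10⁻³⁴ J·s) = 8.22e+14 Hz

This energy equals the ionization energy from the n = 2 state of hydrogen.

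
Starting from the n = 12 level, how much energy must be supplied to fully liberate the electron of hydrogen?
0.094 eV

The ionization energy is the energy needed to remove the electron completely (n → ∞).

For hydrogen, E_n = -13.6057 eV / n².

At n = 12: E_12 = -13.6057 / 12² = -0.094484 eV
At n = ∞: E_∞ = 0 eV

Ionization energy = E_∞ - E_12 = 0 - (-0.094484) = 0.094484 eV
Ionization energy ≈ 0.094 eV

This is also called the binding energy of the electron in state n = 12.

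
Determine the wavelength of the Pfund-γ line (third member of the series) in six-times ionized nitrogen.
76.296 nm

The lines of a series are numbered from the longest wavelength (smallest ΔE) outward; the third line is the transition from n = n_f + 3 to n_f.
The Pfund series has all transitions ending at n_f = 5.

For N⁶⁺ (Z = 7), the third line (γ-line) is the jump from n = 8 to n = 5:
E_8 = -13.6057 × 7² / 8² = -10.41686 eV
E_5 = -13.6057 × 7² / 5² = -26.66717 eV
ΔE = E_8 - E_5 = 16.25031 eV

λ = hc/E = 1239.84 eV·nm / 16.25031 eV
λ = 76.296 nm

This is the γ-line of the Pfund series in N⁶⁺.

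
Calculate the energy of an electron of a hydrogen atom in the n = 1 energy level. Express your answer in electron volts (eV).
-13.60570 eV

The energy levels of a hydrogen-like atom are given by:
E_n = -13.6057 eV / n²

For n = 1:
E_1 = -13.6057 eV / 1²
E_1 = -13.6057 eV / 1
E_1 = -13.60570 eV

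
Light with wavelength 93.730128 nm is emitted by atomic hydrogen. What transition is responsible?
n = 6 → n = 1

First, find the photon energy from the wavelength (hc = 1239.84 eV·nm):
E = hc/λ = 1239.84 eV·nm / 93.730128 nm = 13.227764 eV

The energy levels of hydrogen satisfy E_n = -13.6057 / n² eV, so an emission n_i → n_f releases
ΔE = 13.6057 × (1/n_f² − 1/n_i²) eV.

Setting ΔE equal to the photon energy:
1/n_f² − 1/n_i² = 13.227764 / 13.6057 = 0.97222223

Since 1/n_i² must be positive, we need 1/n_f² > 0.97222223, i.e. n_f ≤ 1. For each allowed n_f, solve n_i = (1/n_f² − 0.97222223)^(−1/2) and check whether it is a whole number:
  n_f = 1: 1/n_i² = 1.00000000 − 0.97222223 = 0.02777777 → n_i = 6.000  → integer, n_i = 6 ✓

Only n_f = 1 gives an integer upper level, n_i = 6.

The transition is from n = 6 to n = 1 (emission).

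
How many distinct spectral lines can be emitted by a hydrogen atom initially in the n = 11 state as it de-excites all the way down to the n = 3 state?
36

The electron can occupy levels n = 3, 4, ..., 11 during de-excitation — that is m = 11 - 3 + 1 = 9 distinct levels.

The number of distinct spectral lines equals the number of ways to choose 2 of these m levels (each pair gives one possible emission transition):

Number of lines = m(m-1)/2 = 9×8/2 = 36

These correspond to all possible transitions between the 9 levels:
11 → 10, 11 → 9, 11 → 8, 11 → 7, 11 → 6, 11 → 5, 11 → 4, 11 → 3...

Each transition produces a photon with a unique energy (and thus wavelength). This count does not depend on Z.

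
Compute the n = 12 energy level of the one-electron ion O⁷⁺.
-6.04698 eV

For hydrogen-like ions, the energy levels scale with Z²:
E_n = -13.6057 Z² / n² eV

For O⁷⁺ (Z = 8) at n = 12:
E_12 = -13.6057 × 8² / 12²
E_12 = -13.6057 × 64 / 144
E_12 = -870.7648 / 144
E_12 = -6.04698 eV

The energy is 64 times more negative than hydrogen at the same n due to the stronger nuclear charge.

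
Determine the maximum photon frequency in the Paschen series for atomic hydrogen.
3.655e+14 Hz

The series limit corresponds to the transition from n = ∞ to n = 3.
This is the highest energy (shortest wavelength) transition in the Paschen series.

E_∞ = 0 eV
E_3 = -13.6057 / 3² = -1.511744 eV

Energy at series limit:
ΔE = E_∞ - E_3 = 0 - (-1.511744) = 1.511744 eV
E = 1.511744 eV × (1.602177 × 10⁻¹⁹ J/eV) = 2.42208e-19 J
f = E/h = 2.42208e-19 J / (6.62607 × 10⁻³⁴ J·s) = 3.655e+14 Hz

This energy equals the ionization energy from the n = 3 state of hydrogen.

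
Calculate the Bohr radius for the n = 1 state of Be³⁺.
0.013229 nm (or 0.132294 Å)

The Bohr radius formula is:
r_n = n² a₀ / Z

where a₀ = 0.052917721 nm is the Bohr radius.

For Be³⁺ (Z = 4) at n = 1:
r_1 = 1² × 0.052917721 nm / 4
r_1 = 1 × 0.052917721 nm / 4
r_1 = 0.0529177 nm / 4
r_1 = 0.013229 nm

The electron orbits at approximately 0.013229 nm from the nucleus.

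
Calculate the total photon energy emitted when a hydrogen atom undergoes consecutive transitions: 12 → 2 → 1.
13.51 eV

The energy levels of hydrogen are E_n = -13.6057 / n² eV.

First transition (12 → 2):
ΔE₁ = |E_2 - E_12|
ΔE₁ = |-3.40142500 - (-0.09448403)| = 3.30694 eV

Second transition (2 → 1):
ΔE₂ = |E_1 - E_2|
ΔE₂ = |-13.60570000 - (-3.40142500)| = 10.20428 eV

Total energy released:
E_total = ΔE₁ + ΔE₂ = 3.30694 + 10.20428 = 13.51 eV

Note: This equals the direct transition 12 → 1: 13.51 eV ✓
Energy is conserved regardless of the path taken.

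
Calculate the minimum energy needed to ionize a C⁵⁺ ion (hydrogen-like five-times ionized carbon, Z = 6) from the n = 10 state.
4.8981 eV

The ionization energy is the energy needed to remove the electron completely (n → ∞).

For a hydrogen-like ion with Z = 6, E_n = -13.6057 Z² / n² eV.

At n = 10: E_10 = -13.6057 × 6² / 10² = -4.8980520 eV
At n = ∞: E_∞ = 0 eV

Ionization energy = E_∞ - E_10 = 0 - (-4.8980520) = 4.8980520 eV
Ionization energy ≈ 4.8981 eV

This is also called the binding energy of the electron in state n = 10.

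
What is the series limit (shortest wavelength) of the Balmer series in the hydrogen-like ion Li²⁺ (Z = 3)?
40.501 nm

The series limit corresponds to the transition from n = ∞ to n = 2.
This is the highest energy (shortest wavelength) transition in the Balmer series.

E_∞ = 0 eV
E_2 = -13.6057 × 3² / 2² = -30.61283 eV

Energy at series limit:
ΔE = E_∞ - E_2 = 0 - (-30.61283) = 30.61283 eV
λ = hc/E = 1239.84 eV·nm / 30.61283 eV = 40.501 nm

This energy equals the ionization energy from the n = 2 state of Li²⁺.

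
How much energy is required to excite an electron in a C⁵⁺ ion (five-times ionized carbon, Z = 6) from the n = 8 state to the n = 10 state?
2.75515 eV

The energy levels of a hydrogen-like atom are E_n = -13.6057 Z² eV / n².

Energy at n = 8: E_8 = -13.6057 × 6² / 8² = -7.65320625 eV
Energy at n = 10: E_10 = -13.6057 × 6² / 10² = -4.89805200 eV

The excitation energy is the difference:
ΔE = E_10 - E_8
ΔE = -4.89805200 - (-7.65320625)
ΔE = 2.75515 eV

Since this is positive, energy must be absorbed (photon absorption).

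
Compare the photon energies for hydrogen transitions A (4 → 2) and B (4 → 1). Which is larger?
4 → 1

Calculate the energy for each transition:

Transition 4 → 2:
ΔE₁ = |E_2 - E_4| = |-13.6057/2² - (-13.6057/4²)|
ΔE₁ = |-3.401425000 - (-0.850356250)| = 2.551069 eV

Transition 4 → 1:
ΔE₂ = |E_1 - E_4| = |-13.6057/1² - (-13.6057/4²)|
ΔE₂ = |-13.605700000 - (-0.850356250)| = 12.755344 eV

Since 12.755344 eV > 2.551069 eV, the transition 4 → 1 emits the more energetic photon.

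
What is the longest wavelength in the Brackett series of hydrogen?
4050.06725 nm

The longest wavelength corresponds to the smallest energy transition in the series.
The Brackett series has all transitions ending at n_f = 4.

For H, the first line (α-line) is the jump from n = 5 to n = 4:
E_5 = -13.6057 / 5² = -0.54422800000 eV
E_4 = -13.6057 / 4² = -0.85035625000 eV
ΔE = E_5 - E_4 = 0.30612825000 eV

λ = hc/E = 1239.84 eV·nm / 0.30612825000 eV
λ = 4050.06725 nm

This is the α-line of the Brackett series in H.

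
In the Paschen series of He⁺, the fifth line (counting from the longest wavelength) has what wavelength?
238.59 nm

The lines of a series are numbered from the longest wavelength (smallest ΔE) outward; the fifth line is the transition from n = n_f + 5 to n_f.
The Paschen series has all transitions ending at n_f = 3.

For He⁺ (Z = 2), the fifth line (ε-line) is the jump from n = 8 to n = 3:
E_8 = -13.6057 × 2² / 8² = -0.850356 eV
E_3 = -13.6057 × 2² / 3² = -6.046978 eV
ΔE = E_8 - E_3 = 5.196622 eV

λ = hc/E = 1239.84 eV·nm / 5.196622 eV
λ = 238.59 nm

This is the ε-line of the Paschen series in He⁺.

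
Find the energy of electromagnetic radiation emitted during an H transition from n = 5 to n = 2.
2.8572 eV

The energy levels are E_n = -13.6057 eV / n².

Energy at n = 5: E_5 = -13.6057 / 5² = -0.5442280 eV
Energy at n = 2: E_2 = -13.6057 / 2² = -3.4014250 eV

For emission (electron falling to lower state), the photon energy is:
E_photon = E_5 - E_2 = |-0.5442280 - (-3.4014250)|
E_photon = 2.8572 eV

This energy is carried away by the emitted photon.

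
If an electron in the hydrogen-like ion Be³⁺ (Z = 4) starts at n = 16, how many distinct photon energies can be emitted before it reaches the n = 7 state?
45

The electron can occupy levels n = 7, 8, ..., 16 during de-excitation — that is m = 16 - 7 + 1 = 10 distinct levels.

The number of distinct spectral lines equals the number of ways to choose 2 of these m levels (each pair gives one possible emission transition):

Number of lines = m(m-1)/2 = 10×9/2 = 45

These correspond to all possible transitions between the 10 levels:
16 → 15, 16 → 14, 16 → 13, 16 → 12, 16 → 11, 16 → 10, 16 → 9, 16 → 8...

Each transition produces a photon with a unique energy (and thus wavelength). This count does not depend on Z.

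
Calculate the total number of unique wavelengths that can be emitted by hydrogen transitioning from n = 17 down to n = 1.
136

The electron can occupy levels n = 1, 2, ..., 17 during de-excitation — that is m = 17 - 1 + 1 = 17 distinct levels.

The number of distinct spectral lines equals the number of ways to choose 2 of these m levels (each pair gives one possible emission transition):

Number of lines = m(m-1)/2 = 17×16/2 = 136

These correspond to all possible transitions between the 17 levels:
17 → 16, 17 → 15, 17 → 14, 17 → 13, 17 → 12, 17 → 11, 17 → 10, 17 → 9...

Each transition produces a photon with a unique energy (and thus wavelength). This count does not depend on Z.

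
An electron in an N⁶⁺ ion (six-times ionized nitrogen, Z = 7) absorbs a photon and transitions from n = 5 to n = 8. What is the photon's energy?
16.25 eV

The energy levels of a hydrogen-like atom are E_n = -13.6057 Z² eV / n².

Energy at n = 5: E_5 = -13.6057 × 7² / 5² = -26.66717 eV
Energy at n = 8: E_8 = -13.6057 × 7² / 8² = -10.41686 eV

The excitation energy is the difference:
ΔE = E_8 - E_5
ΔE = -10.41686 - (-26.66717)
ΔE = 16.25 eV

Since this is positive, energy must be absorbed (photon absorption).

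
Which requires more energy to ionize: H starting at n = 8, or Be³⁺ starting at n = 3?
Be³⁺ at n = 3 (E = -24.19 eV)

Using E_n = -13.6057 Z² / n² eV:

H (Z = 1) at n = 8:
E = -13.6057 × 1² / 8² = -13.6057 × 1 / 64 = -0.21259 eV

Be³⁺ (Z = 4) at n = 3:
E = -13.6057 × 4² / 3² = -13.6057 × 16 / 9 = -24.18791 eV

Since -24.18791 eV < -0.21259 eV,
Be³⁺ at n = 3 is more tightly bound (requires more energy to ionize).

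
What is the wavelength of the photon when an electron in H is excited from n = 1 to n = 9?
92.265595 nm

First, find the transition energy using E_n = -13.6057 / n² eV:
E_1 = -13.6057 / 1² = -13.60570000 eV
E_9 = -13.6057 / 9² = -0.16797160 eV

Photon energy: |ΔE| = |E_9 - E_1| = 13.43772840 eV

Convert to wavelength using E = hc/λ with hc = 1239.84 eV·nm:
λ = hc/E = 1239.84 eV·nm / 13.43772840 eV
λ = 92.265595 nm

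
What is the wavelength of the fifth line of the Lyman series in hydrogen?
93.73 nm

The lines of a series are numbered from the longest wavelength (smallest ΔE) outward; the fifth line is the transition from n = n_f + 5 to n_f.
The Lyman series has all transitions ending at n_f = 1.

For H, the fifth line (ε-line) is the jump from n = 6 to n = 1:
E_6 = -13.6057 / 6² = -0.3779 eV
E_1 = -13.6057 / 1² = -13.6057 eV
ΔE = E_6 - E_1 = 13.2278 eV

λ = hc/E = 1239.84 eV·nm / 13.2278 eV
λ = 93.73 nm

This is the ε-line of the Lyman series in H.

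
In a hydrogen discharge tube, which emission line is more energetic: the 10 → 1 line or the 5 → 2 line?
10 → 1

Calculate the energy for each transition:

Transition 10 → 1:
ΔE₁ = |E_1 - E_10| = |-13.6057/1² - (-13.6057/10²)|
ΔE₁ = |-13.6057000000 - (-0.1360570000)| = 13.4696430 eV

Transition 5 → 2:
ΔE₂ = |E_2 - E_5| = |-13.6057/2² - (-13.6057/5²)|
ΔE₂ = |-3.4014250000 - (-0.5442280000)| = 2.8571970 eV

Since 13.4696430 eV > 2.8571970 eV, the transition 10 → 1 emits the more energetic photon.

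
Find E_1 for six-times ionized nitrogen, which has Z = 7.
-666.68 eV

For hydrogen-like ions, the energy levels scale with Z²:
E_n = -13.6057 Z² / n² eV

For N⁶⁺ (Z = 7) at n = 1:
E_1 = -13.6057 × 7² / 1²
E_1 = -13.6057 × 49 / 1
E_1 = -666.6793 / 1
E_1 = -666.68 eV

The energy is 49 times more negative than hydrogen at the same n due to the stronger nuclear charge.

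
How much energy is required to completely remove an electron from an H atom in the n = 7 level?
0.2777 eV

The ionization energy is the energy needed to remove the electron completely (n → ∞).

For hydrogen, E_n = -13.6057 eV / n².

At n = 7: E_7 = -13.6057 / 7² = -0.2776673 eV
At n = ∞: E_∞ = 0 eV

Ionization energy = E_∞ - E_7 = 0 - (-0.2776673) = 0.2776673 eV
Ionization energy ≈ 0.2777 eV

This is also called the binding energy of the electron in state n = 7.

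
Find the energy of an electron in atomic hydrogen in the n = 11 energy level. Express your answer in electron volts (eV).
-0.112444 eV

The energy levels of a hydrogen-like atom are given by:
E_n = -13.6057 eV / n²

For n = 11:
E_11 = -13.6057 eV / 11²
E_11 = -13.6057 eV / 121
E_11 = -0.112444 eV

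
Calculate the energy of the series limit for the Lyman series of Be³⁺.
217.69 eV

The series limit corresponds to the transition from n = ∞ to n = 1.
This is the highest energy (shortest wavelength) transition in the Lyman series.

E_∞ = 0 eV
E_1 = -13.6057 × 4² / 1² = -217.69 eV

Energy at series limit:
ΔE = E_∞ - E_1 = 0 - (-217.69) = 217.69 eV

This energy equals the ionization energy from the n = 1 state of Be³⁺.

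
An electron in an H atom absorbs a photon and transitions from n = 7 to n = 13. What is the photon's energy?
0.197 eV

The energy levels of a hydrogen-like atom are E_n = -13.6057 eV / n².

Energy at n = 7: E_7 = -13.6057 / 7² = -0.277667 eV
Energy at n = 13: E_13 = -13.6057 / 13² = -0.080507 eV

The excitation energy is the difference:
ΔE = E_13 - E_7
ΔE = -0.080507 - (-0.277667)
ΔE = 0.197 eV

Since this is positive, energy must be absorbed (photon absorption).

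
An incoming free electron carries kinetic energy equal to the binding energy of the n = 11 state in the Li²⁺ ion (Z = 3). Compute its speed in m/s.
5.966e+05 m/s (or 0.20% of c)

The binding energy at n = 11 for Li²⁺ is:
E_11 = -13.6057 × 3²/11² = -1.011994 eV
|E_11| = 1.011994 eV

Convert to Joules:
KE = 1.011994 eV × (1.602177 × 10⁻¹⁹ J/eV) = 1.62139e-19 J

Using KE = ½mv²:
v = √(2·KE/m_e)
v = √(2 × 1.62139e-19 J / 9.10938 × 10⁻³¹ kg)
v = 5.966e+05 m/s

This is approximately 0.20% the speed of light.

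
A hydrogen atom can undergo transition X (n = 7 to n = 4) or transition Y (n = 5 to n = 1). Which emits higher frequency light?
5 → 1

Calculate the energy for each transition:

Transition 7 → 4:
ΔE₁ = |E_4 - E_7| = |-13.6057/4² - (-13.6057/7²)|
ΔE₁ = |-0.8503562500 - (-0.2776673469)| = 0.5726889 eV

Transition 5 → 1:
ΔE₂ = |E_1 - E_5| = |-13.6057/1² - (-13.6057/5²)|
ΔE₂ = |-13.6057000000 - (-0.5442280000)| = 13.0614720 eV

Since 13.0614720 eV > 0.5726889 eV, the transition 5 → 1 emits the more energetic photon.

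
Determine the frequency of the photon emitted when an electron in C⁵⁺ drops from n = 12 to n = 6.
2.47e+15 Hz

First, find the transition energy:
E_12 = -13.6057 × 6² / 12² = -3.4014 eV
E_6 = -13.6057 × 6² / 6² = -13.6057 eV
|ΔE| = |E_6 - E_12| = 10.2043 eV

Convert to Joules: E = 10.2043 eV × (1.602177 × 10⁻¹⁹ J/eV) = 1.6349e-18 J

Using E = hf:
f = E/h = 1.6349e-18 J / (6.62607 × 10⁻³⁴ J·s)
f = 2.47e+15 Hz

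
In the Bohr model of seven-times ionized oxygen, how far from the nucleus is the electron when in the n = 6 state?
0.238130 nm (or 2.381298 Å)

The Bohr radius formula is:
r_n = n² a₀ / Z

where a₀ = 0.052917721 nm is the Bohr radius.

For O⁷⁺ (Z = 8) at n = 6:
r_6 = 6² × 0.052917721 nm / 8
r_6 = 36 × 0.052917721 nm / 8
r_6 = 1.9050380 nm / 8
r_6 = 0.238130 nm

The electron orbits at approximately 0.238130 nm from the nucleus.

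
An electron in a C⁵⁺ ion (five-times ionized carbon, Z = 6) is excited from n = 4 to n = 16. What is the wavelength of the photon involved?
43.20072 nm

First, find the transition energy using E_n = -13.6057 Z² / n² eV:
E_4 = -13.6057 × 6² / 4² = -30.6128250 eV
E_16 = -13.6057 × 6² / 16² = -1.9133016 eV

Photon energy: |ΔE| = |E_16 - E_4| = 28.6995234 eV

Convert to wavelength using E = hc/λ with hc = 1239.84 eV·nm:
λ = hc/E = 1239.84 eV·nm / 28.6995234 eV
λ = 43.20072 nm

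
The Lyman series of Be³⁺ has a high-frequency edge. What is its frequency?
5.26e+16 Hz

The series limit corresponds to the transition from n = ∞ to n = 1.
This is the highest energy (shortest wavelength) transition in the Lyman series.

E_∞ = 0 eV
E_1 = -13.6057 × 4² / 1² = -217.69120 eV

Energy at series limit:
ΔE = E_∞ - E_1 = 0 - (-217.69120) = 217.69120 eV
E = 217.69120 eV × (1.602177 × 10⁻¹⁹ J/eV) = 3.4878e-17 J
f = E/h = 3.4878e-17 J / (6.62607 × 10⁻³⁴ J·s) = 5.26e+16 Hz

This energy equals the ionization energy from the n = 1 state of Be³⁺.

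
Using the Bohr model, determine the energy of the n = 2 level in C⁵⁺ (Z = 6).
-122.45130 eV

For hydrogen-like ions, the energy levels scale with Z²:
E_n = -13.6057 Z² / n² eV

For C⁵⁺ (Z = 6) at n = 2:
E_2 = -13.6057 × 6² / 2²
E_2 = -13.6057 × 36 / 4
E_2 = -489.8052 / 4
E_2 = -122.45130 eV

The energy is 36 times more negative than hydrogen at the same n due to the stronger nuclear charge.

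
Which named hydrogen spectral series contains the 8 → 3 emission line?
Paschen series

The spectral series in hydrogen are named based on the final (lower) energy level:
- Lyman series: n_final = 1 (ultraviolet)
- Balmer series: n_final = 2 (visible/near-UV)
- Paschen series: n_final = 3 (infrared)
- Brackett series: n_final = 4 (infrared)
- Pfund series: n_final = 5 (far infrared)

Since this transition ends at n = 3, it belongs to the Paschen series.

For reference, this 8 → 3 line has photon energy
ΔE = 13.6057 eV × (1/3² - 1/8²) = 1.29915538 eV,
corresponding to wavelength λ = hc/ΔE = 1239.84 eV·nm / 1.29915538 eV = 954.3431 nm in the infrared region.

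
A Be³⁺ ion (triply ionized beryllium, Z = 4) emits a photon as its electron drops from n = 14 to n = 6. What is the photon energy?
4.94 eV

The energy levels are E_n = -13.6057 Z² eV / n².

Energy at n = 14: E_14 = -13.6057 × 4² / 14² = -1.11067 eV
Energy at n = 6: E_6 = -13.6057 × 4² / 6² = -6.04698 eV

For emission (electron falling to lower state), the photon energy is:
E_photon = E_14 - E_6 = |-1.11067 - (-6.04698)|
E_photon = 4.94 eV

This energy is carried away by the emitted photon.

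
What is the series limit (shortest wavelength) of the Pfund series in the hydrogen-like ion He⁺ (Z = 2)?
569.540707 nm

The series limit corresponds to the transition from n = ∞ to n = 5.
This is the highest energy (shortest wavelength) transition in the Pfund series.

E_∞ = 0 eV
E_5 = -13.6057 × 2² / 5² = -2.1769120000 eV

Energy at series limit:
ΔE = E_∞ - E_5 = 0 - (-2.1769120000) = 2.1769120000 eV
λ = hc/E = 1239.84 eV·nm / 2.1769120000 eV = 569.540707 nm

This energy equals the ionization energy from the n = 5 state of He⁺.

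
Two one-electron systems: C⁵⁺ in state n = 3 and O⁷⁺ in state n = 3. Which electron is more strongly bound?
O⁷⁺ at n = 3 (E = -96.7516 eV)

Using E_n = -13.6057 Z² / n² eV:

C⁵⁺ (Z = 6) at n = 3:
E = -13.6057 × 6² / 3² = -13.6057 × 36 / 9 = -54.4228000 eV

O⁷⁺ (Z = 8) at n = 3:
E = -13.6057 × 8² / 3² = -13.6057 × 64 / 9 = -96.7516444 eV

Since -96.7516444 eV < -54.4228000 eV,
O⁷⁺ at n = 3 is more tightly bound (requires more energy to ionize).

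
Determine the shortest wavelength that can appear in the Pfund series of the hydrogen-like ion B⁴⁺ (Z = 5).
91.1265 nm

The series limit corresponds to the transition from n = ∞ to n = 5.
This is the highest energy (shortest wavelength) transition in the Pfund series.

E_∞ = 0 eV
E_5 = -13.6057 × 5² / 5² = -13.605700 eV

Energy at series limit:
ΔE = E_∞ - E_5 = 0 - (-13.605700) = 13.605700 eV
λ = hc/E = 1239.84 eV·nm / 13.605700 eV = 91.1265 nm

This energy equals the ionization energy from the n = 5 state of B⁴⁺.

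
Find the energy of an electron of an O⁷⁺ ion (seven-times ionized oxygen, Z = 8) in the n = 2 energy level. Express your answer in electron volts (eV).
-217.691200 eV

The energy levels of a hydrogen-like atom are given by:
E_n = -13.6057 Z² / n² eV  (with Z = 8 for O⁷⁺)

For n = 2:
E_2 = -13.6057 × 8² / 2²
E_2 = -13.6057 × 64 / 4
E_2 = -217.691200 eV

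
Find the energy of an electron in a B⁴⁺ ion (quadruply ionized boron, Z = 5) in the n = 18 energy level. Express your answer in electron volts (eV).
-1.05 eV

The energy levels of a hydrogen-like atom are given by:
E_n = -13.6057 Z² / n² eV  (with Z = 5 for B⁴⁺)

For n = 18:
E_18 = -13.6057 × 5² / 18²
E_18 = -13.6057 × 25 / 324
E_18 = -1.05 eV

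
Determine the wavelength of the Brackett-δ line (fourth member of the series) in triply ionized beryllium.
121.502 nm

The lines of a series are numbered from the longest wavelength (smallest ΔE) outward; the fourth line is the transition from n = n_f + 4 to n_f.
The Brackett series has all transitions ending at n_f = 4.

For Be³⁺ (Z = 4), the fourth line (δ-line) is the jump from n = 8 to n = 4:
E_8 = -13.6057 × 4² / 8² = -3.401425 eV
E_4 = -13.6057 × 4² / 4² = -13.605700 eV
ΔE = E_8 - E_4 = 10.204275 eV

λ = hc/E = 1239.84 eV·nm / 10.204275 eV
λ = 121.502 nm

This is the δ-line of the Brackett series in Be³⁺.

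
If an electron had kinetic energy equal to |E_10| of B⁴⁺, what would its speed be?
1.094e+06 m/s (or 0.36% of c)

The binding energy at n = 10 for B⁴⁺ is:
E_10 = -13.6057 × 5²/10² = -3.401425 eV
|E_10| = 3.401425 eV

Convert to Joules:
KE = 3.401425 eV × (1.602177 × 10⁻¹⁹ J/eV) = 5.44968e-19 J

Using KE = ½mv²:
v = √(2·KE/m_e)
v = √(2 × 5.44968e-19 J / 9.10938 × 10⁻³¹ kg)
v = 1.094e+06 m/s

This is approximately 0.36% the speed of light.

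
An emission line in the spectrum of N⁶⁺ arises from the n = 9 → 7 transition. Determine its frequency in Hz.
1.30e+15 Hz

First, find the transition energy:
E_9 = -13.6057 × 7² / 9² = -8.23061 eV
E_7 = -13.6057 × 7² / 7² = -13.60570 eV
|ΔE| = |E_7 - E_9| = 5.37509 eV

Convert to Joules: E = 5.37509 eV × (1.602177 × 10⁻¹⁹ J/eV) = 8.6118e-19 J

Using E = hf:
f = E/h = 8.6118e-19 J / (6.62607 × 10⁻³⁴ J·s)
f = 1.30e+15 Hz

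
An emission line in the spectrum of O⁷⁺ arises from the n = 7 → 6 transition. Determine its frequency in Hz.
1.5517e+15 Hz

First, find the transition energy:
E_7 = -13.6057 × 8² / 7² = -17.7707102 eV
E_6 = -13.6057 × 8² / 6² = -24.1879111 eV
|ΔE| = |E_6 - E_7| = 6.4172009 eV

Convert to Joules: E = 6.4172009 eV × (1.602177 × 10⁻¹⁹ J/eV) = 1.028149e-18 J

Using E = hf:
f = E/h = 1.028149e-18 J / (6.62607 × 10⁻³⁴ J·s)
f = 1.5517e+15 Hz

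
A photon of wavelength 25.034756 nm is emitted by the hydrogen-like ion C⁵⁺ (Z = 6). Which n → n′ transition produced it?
n = 10 → n = 3

First, find the photon energy from the wavelength (hc = 1239.84 eV·nm):
E = hc/λ = 1239.84 eV·nm / 25.034756 nm = 49.524749 eV

The energy levels of C⁵⁺ satisfy E_n = -13.6057 × 6² / n² eV, so an emission n_i → n_f releases
ΔE = 13.6057 × 6² × (1/n_f² − 1/n_i²) eV.

Setting ΔE equal to the photon energy:
1/n_f² − 1/n_i² = 49.524749 / (13.6057 × 6²) = 0.10111111

Since 1/n_i² must be positive, we need 1/n_f² > 0.10111111, i.e. n_f ≤ 3. For each allowed n_f, solve n_i = (1/n_f² − 0.10111111)^(−1/2) and check whether it is a whole number:
  n_f = 1: 1/n_i² = 1.00000000 − 0.10111111 = 0.89888889 → n_i = 1.055  (not an integer) ✗
  n_f = 2: 1/n_i² = 0.25000000 − 0.10111111 = 0.14888889 → n_i = 2.592  (not an integer) ✗
  n_f = 3: 1/n_i² = 0.11111111 − 0.10111111 = 0.01000000 → n_i = 10.000  → integer, n_i = 10 ✓

Only n_f = 3 gives an integer upper level, n_i = 10.

The transition is from n = 10 to n = 3 (emission).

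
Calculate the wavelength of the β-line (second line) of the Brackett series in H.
2624.44358 nm

The lines of a series are numbered from the longest wavelength (smallest ΔE) outward; the second line is the transition from n = n_f + 2 to n_f.
The Brackett series has all transitions ending at n_f = 4.

For H, the second line (β-line) is the jump from n = 6 to n = 4:
E_6 = -13.6057 / 6² = -0.37793611111 eV
E_4 = -13.6057 / 4² = -0.85035625000 eV
ΔE = E_6 - E_4 = 0.47242013889 eV

λ = hc/E = 1239.84 eV·nm / 0.47242013889 eV
λ = 2624.44358 nm

This is the β-line of the Brackett series in H.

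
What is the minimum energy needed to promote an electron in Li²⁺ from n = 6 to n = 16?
2.923 eV

The energy levels of a hydrogen-like atom are E_n = -13.6057 Z² eV / n².

Energy at n = 6: E_6 = -13.6057 × 3² / 6² = -3.401425 eV
Energy at n = 16: E_16 = -13.6057 × 3² / 16² = -0.478325 eV

The excitation energy is the difference:
ΔE = E_16 - E_6
ΔE = -0.478325 - (-3.401425)
ΔE = 2.923 eV

Since this is positive, energy must be absorbed (photon absorption).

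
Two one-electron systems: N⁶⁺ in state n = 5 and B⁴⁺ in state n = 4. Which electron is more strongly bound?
N⁶⁺ at n = 5 (E = -26.667172 eV)

Using E_n = -13.6057 Z² / n² eV:

N⁶⁺ (Z = 7) at n = 5:
E = -13.6057 × 7² / 5² = -13.6057 × 49 / 25 = -26.667172000 eV

B⁴⁺ (Z = 5) at n = 4:
E = -13.6057 × 5² / 4² = -13.6057 × 25 / 16 = -21.258906250 eV

Since -26.667172000 eV < -21.258906250 eV,
N⁶⁺ at n = 5 is more tightly bound (requires more energy to ionize).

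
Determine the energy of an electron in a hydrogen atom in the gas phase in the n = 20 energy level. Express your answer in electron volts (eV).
-0.034 eV

The energy levels of a hydrogen-like atom are given by:
E_n = -13.6057 eV / n²

For n = 20:
E_20 = -13.6057 eV / 20²
E_20 = -13.6057 eV / 400
E_20 = -0.034 eV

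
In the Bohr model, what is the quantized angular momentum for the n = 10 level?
1.05e-33 J·s (or 10ℏ)

In the Bohr model, angular momentum is quantized:
L = nℏ

where ℏ = h/(2π) = 1.0546e-34 J·s

For n = 10:
L = 10 × 1.0546e-34 J·s
L = 1.05e-33 J·s

This can also be written as L = 10ℏ.
The angular momentum is an integer multiple of the reduced Planck constant.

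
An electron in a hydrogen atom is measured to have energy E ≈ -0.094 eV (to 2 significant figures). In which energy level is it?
n = 12

The exact energy levels follow E_n = -13.6057 eV / n².

The measured value (-0.094 eV) is reported to only 2 significant figures, so we must test candidate n values and see which one matches to that precision.

Candidate energies:
  n = 10:  E = -13.6057/10² = -0.13606 eV
  n = 11:  E = -13.6057/11² = -0.11244 eV
  n = 12:  E = -13.6057/12² = -0.09448 eV  ← matches
  n = 13:  E = -13.6057/13² = -0.08051 eV
  n = 14:  E = -13.6057/14² = -0.06942 eV

Checking against the measurement of -0.094 eV (2 sig figs), only n = 12 agrees:
E_12 = -0.09448 eV, which rounds to -0.094 eV ✓

Therefore n = 12.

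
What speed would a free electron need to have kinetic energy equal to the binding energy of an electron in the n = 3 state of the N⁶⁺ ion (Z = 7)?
5.10462e+06 m/s (or 1.703% of c)

The binding energy at n = 3 for N⁶⁺ is:
E_3 = -13.6057 × 7²/3² = -74.0754778 eV
|E_3| = 74.0754778 eV

Convert to Joules:
KE = 74.0754778 eV × (1.602177 × 10⁻¹⁹ J/eV) = 1.1868203e-17 J

Using KE = ½mv²:
v = √(2·KE/m_e)
v = √(2 × 1.1868203e-17 J / 9.10938 × 10⁻³¹ kg)
v = 5.10462e+06 m/s

This is approximately 1.703% the speed of light.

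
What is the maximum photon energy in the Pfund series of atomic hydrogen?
0.544 eV

The series limit corresponds to the transition from n = ∞ to n = 5.
This is the highest energy (shortest wavelength) transition in the Pfund series.

E_∞ = 0 eV
E_5 = -13.6057 / 5² = -0.544 eV

Energy at series limit:
ΔE = E_∞ - E_5 = 0 - (-0.544) = 0.544 eV

This energy equals the ionization energy from the n = 5 state of hydrogen.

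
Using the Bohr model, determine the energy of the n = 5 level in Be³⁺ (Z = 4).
-8.71 eV

For hydrogen-like ions, the energy levels scale with Z²:
E_n = -13.6057 Z² / n² eV

For Be³⁺ (Z = 4) at n = 5:
E_5 = -13.6057 × 4² / 5²
E_5 = -13.6057 × 16 / 25
E_5 = -217.6912 / 25
E_5 = -8.71 eV

The energy is 16 times more negative than hydrogen at the same n due to the stronger nuclear charge.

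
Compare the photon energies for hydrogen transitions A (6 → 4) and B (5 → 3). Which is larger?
5 → 3

Calculate the energy for each transition:

Transition 6 → 4:
ΔE₁ = |E_4 - E_6| = |-13.6057/4² - (-13.6057/6²)|
ΔE₁ = |-0.85035625000 - (-0.37793611111)| = 0.47242014 eV

Transition 5 → 3:
ΔE₂ = |E_3 - E_5| = |-13.6057/3² - (-13.6057/5²)|
ΔE₂ = |-1.51174444444 - (-0.54422800000)| = 0.96751644 eV

Since 0.96751644 eV > 0.47242014 eV, the transition 5 → 3 emits the more energetic photon.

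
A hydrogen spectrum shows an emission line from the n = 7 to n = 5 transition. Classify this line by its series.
Pfund series

The spectral series in hydrogen are named based on the final (lower) energy level:
- Lyman series: n_final = 1 (ultraviolet)
- Balmer series: n_final = 2 (visible/near-UV)
- Paschen series: n_final = 3 (infrared)
- Brackett series: n_final = 4 (infrared)
- Pfund series: n_final = 5 (far infrared)

Since this transition ends at n = 5, it belongs to the Pfund series.

For reference, this 7 → 5 line has photon energy
ΔE = 13.6057 eV × (1/5² - 1/7²) = 0.26656065 eV,
corresponding to wavelength λ = hc/ΔE = 1239.84 eV·nm / 0.26656065 eV = 4651.25 nm in the far infrared region.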